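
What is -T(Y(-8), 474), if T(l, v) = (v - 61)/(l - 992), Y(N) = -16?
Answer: 59/144 ≈ 0.40972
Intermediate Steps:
T(l, v) = (-61 + v)/(-992 + l)
-T(Y(-8), 474) = -(-61 + 474)/(-992 - 16) = -413/(-1008) = -(-1)*413/1008 = -1*(-59/144) = 59/144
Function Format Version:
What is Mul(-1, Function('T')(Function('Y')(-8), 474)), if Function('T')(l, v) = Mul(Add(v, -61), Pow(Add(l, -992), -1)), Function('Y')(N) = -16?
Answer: Rational(59, 144) ≈ 0.40972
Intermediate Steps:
Function('T')(l, v) = Mul(Pow(Add(-992, l), -1), Add(-61, v)) (Function('T')(l, v) = Mul(Add(-61, v), Pow(Add(-992, l), -1)) = Mul(Pow(Add(-992, l), -1), Add(-61, v)))
Mul(-1, Function('T')(Function('Y')(-8), 474)) = Mul(-1, Mul(Pow(Add(-992, -16), -1), Add(-61, 474))) = Mul(-1, Mul(Pow(-1008, -1), 413)) = Mul(-1, Mul(Rational(-1, 1008), 413)) = Mul(-1, Rational(-59, 144)) = Rational(59, 144)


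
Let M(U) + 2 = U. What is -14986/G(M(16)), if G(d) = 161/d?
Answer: -29972/23 ≈ -1303.1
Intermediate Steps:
M(U) = -2 + U
-14986/G(M(16)) = -14986/(161/(-2 + 16)) = -14986/(161/14) = -14986/(161*(1/14)) = -14986/23/2 = -14986*2/23 = -29972/23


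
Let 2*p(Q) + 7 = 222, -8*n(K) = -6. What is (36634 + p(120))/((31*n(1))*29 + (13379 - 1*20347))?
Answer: -146966/25175 ≈ -5.8378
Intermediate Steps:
n(K) = ¾ (n(K) = -⅛*(-6) = ¾)
p(Q) = 215/2 (p(Q) = -7/2 + (½)*222 = -7/2 + 111 = 215/2)
(36634 + p(120))/((31*n(1))*29 + (13379 - 1*20347)) = (36634 + 215/2)/((31*(¾))*29 + (13379 - 1*20347)) = 73483/(2*((93/4)*29 + (13379 - 20347))) = 73483/(2*(2697/4 - 6968)) = 73483/(2*(-25175/4)) = (73483/2)*(-4/25175) = -146966/25175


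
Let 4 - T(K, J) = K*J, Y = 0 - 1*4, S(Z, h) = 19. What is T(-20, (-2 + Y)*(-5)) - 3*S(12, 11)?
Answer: 547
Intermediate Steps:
Y = -4 (Y = 0 - 4 = -4)
T(K, J) = 4 - J*K (T(K, J) = 4 - K*J = 4 - J*K)
T(-20, (-2 + Y)*(-5)) - 3*S(12, 11) = (4 - 1*(-2 - 4)*(-5)*(-20)) - 3*19 = (4 - 1*(-6*(-5))*(-20)) - 57 = (4 - 1*30*(-20)) - 57 = (4 + 600) - 57 = 604 - 57 = 547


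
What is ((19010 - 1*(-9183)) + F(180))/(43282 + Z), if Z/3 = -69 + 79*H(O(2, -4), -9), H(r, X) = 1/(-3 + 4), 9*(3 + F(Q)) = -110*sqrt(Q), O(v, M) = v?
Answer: 14095/21656 - 55*sqrt(5)/32484 ≈ 0.64707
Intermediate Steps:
F(Q) = -3 - 110*sqrt(Q)/9 (F(Q) = -3 + (-110*sqrt(Q))/9 = -3 - 110*sqrt(Q)/9)
H(r, X) = 1 (H(r, X) = 1/1 = 1)
Z = 30 (Z = 3*(-69 + 79*1) = 3*(-69 + 79) = 3*10 = 30)
((19010 - 1*(-9183)) + F(180))/(43282 + Z) = ((19010 - 1*(-9183)) + (-3 - 220*sqrt(5)/3))/(43282 + 30) = ((19010 + 9183) + (-3 - 220*sqrt(5)/3))/43312 = (28193 + (-3 - 220*sqrt(5)/3))*(1/43312) = (28190 - 220*sqrt(5)/3)*(1/43312) = 14095/21656 - 55*sqrt(5)/32484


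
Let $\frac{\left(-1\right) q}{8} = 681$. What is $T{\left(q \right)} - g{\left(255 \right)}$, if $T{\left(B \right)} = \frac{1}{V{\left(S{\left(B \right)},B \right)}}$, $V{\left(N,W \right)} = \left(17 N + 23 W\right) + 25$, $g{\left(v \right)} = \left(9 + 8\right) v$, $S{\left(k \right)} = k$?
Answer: $- \frac{944574826}{217895} \approx -4335.0$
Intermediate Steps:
$g{\left(v \right)} = 17 v$
$V{\left(N,W \right)} = 25 + 17 N + 23 W$
$q = -5448$ ($q = \left(-8\right) 681 = -5448$)
$T{\left(B \right)} = \frac{1}{25 + 40 B}$ ($T{\left(B \right)} = \frac{1}{25 + 17 B + 23 B} = \frac{1}{25 + 40 B}$)
$T{\left(q \right)} - g{\left(255 \right)} = \frac{1}{5 \left(5 + 8 \left(-5448\right)\right)} - 17 \cdot 255 = \frac{1}{5 \left(5 - 43584\right)} - 4335 = \frac{1}{5 \left(-43579\right)} - 4335 = \frac{1}{5} \left(- \frac{1}{43579}\right) - 4335 = - \frac{1}{217895} - 4335 = - \frac{944574826}{217895}$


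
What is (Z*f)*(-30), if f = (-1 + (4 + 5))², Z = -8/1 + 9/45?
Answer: 14976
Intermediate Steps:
Z = -39/5 (Z = -8*1 + 9*(1/45) = -8 + ⅕ = -39/5 ≈ -7.8000)
f = 64 (f = (-1 + 9)² = 8² = 64)
(Z*f)*(-30) = -39/5*64*(-30) = -2496/5*(-30) = 14976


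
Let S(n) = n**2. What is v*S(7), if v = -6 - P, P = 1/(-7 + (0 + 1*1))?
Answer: -1715/6 ≈ -285.83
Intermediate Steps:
P = -1/6 (P = 1/(-7 + (0 + 1)) = 1/(-7 + 1) = 1/(-6) = -1/6 ≈ -0.16667)
v = -35/6 (v = -6 - 1*(-1/6) = -6 + 1/6 = -35/6 ≈ -5.8333)
v*S(7) = -35/6*7**2 = -35/6*49 = -1715/6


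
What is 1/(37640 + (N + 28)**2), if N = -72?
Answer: 1/39576 ≈ 2.5268e-5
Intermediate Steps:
1/(37640 + (N + 28)**2) = 1/(37640 + (-72 + 28)**2) = 1/(37640 + (-44)**2) = 1/(37640 + 1936) = 1/39576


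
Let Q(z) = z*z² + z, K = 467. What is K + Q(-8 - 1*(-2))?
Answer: 245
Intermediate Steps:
Q(z) = z + z³ (Q(z) = z³ + z = z + z³)
K + Q(-8 - 1*(-2)) = 467 + ((-8 - 1*(-2)) + (-8 - 1*(-2))³) = 467 + ((-8 + 2) + (-8 + 2)³) = 467 + (-6 + (-6)³) = 467 + (-6 - 216) = 467 - 222 = 245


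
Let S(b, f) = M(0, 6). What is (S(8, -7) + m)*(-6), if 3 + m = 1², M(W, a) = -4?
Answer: 36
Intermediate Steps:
S(b, f) = -4
m = -2 (m = -3 + 1² = -3 + 1 = -2)
(S(8, -7) + m)*(-6) = (-4 - 2)*(-6) = -6*(-6) = 36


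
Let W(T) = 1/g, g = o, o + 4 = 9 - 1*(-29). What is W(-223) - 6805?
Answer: -231369/34 ≈ -6805.0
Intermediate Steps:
o = 34 (o = -4 + (9 - 1*(-29)) = -4 + (9 + 29) = -4 + 38 = 34)
g = 34
W(T) = 1/34
W(-223) - 6805 = 1/34 - 6805 = -231369/34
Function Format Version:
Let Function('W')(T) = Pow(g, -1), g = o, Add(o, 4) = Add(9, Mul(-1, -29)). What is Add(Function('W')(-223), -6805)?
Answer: Rational(-231369, 34) ≈ -6805.0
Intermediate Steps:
o = 34 (o = Add(-4, Add(9, Mul(-1, -29))) = Add(-4, Add(9, 29)) = Add(-4, 38) = 34)
g = 34
Function('W')(T) = Rational(1, 34) (Function('W')(T) = Pow(34, -1) = Rational(1, 34))
Add(Function('W')(-223), -6805) = Add(Rational(1, 34), -6805) = Rational(-231369, 34)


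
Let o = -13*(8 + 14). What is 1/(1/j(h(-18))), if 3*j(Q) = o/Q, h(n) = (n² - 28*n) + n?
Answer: -143/1215 ≈ -0.11770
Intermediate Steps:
o = -286 (o = -13*22 = -286)
h(n) = n² - 27*n
j(Q) = -286/(3*Q) (j(Q) = (-286/Q)/3 = -286/(3*Q))
1/(1/j(h(-18))) = 1/(1/(-286*(-1/(18*(-27 - 18)))/3)) = 1/(1/(-286/(3*((-18*(-45)))))) = 1/(1/(-286/3/810)) = 1/(1/(-286/3*1/810)) = 1/(1/(-143/1215)) = 1/(-1215/143) = -143/1215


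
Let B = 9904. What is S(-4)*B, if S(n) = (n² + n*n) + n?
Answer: 277312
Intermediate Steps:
S(n) = n + 2*n² (S(n) = (n² + n²) + n = 2*n² + n = n + 2*n²)
S(-4)*B = -4*(1 + 2*(-4))*9904 = -4*(1 - 8)*9904 = -4*(-7)*9904 = 28*9904 = 277312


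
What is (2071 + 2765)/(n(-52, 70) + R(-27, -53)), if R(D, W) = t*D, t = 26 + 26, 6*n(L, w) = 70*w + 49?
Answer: -29016/3475 ≈ -8.3499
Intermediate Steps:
n(L, w) = 49/6 + 35*w/3 (n(L, w) = (70*w + 49)/6 = (49 + 70*w)/6 = 49/6 + 35*w/3)
t = 52
R(D, W) = 52*D
(2071 + 2765)/(n(-52, 70) + R(-27, -53)) = (2071 + 2765)/((49/6 + (35/3)*70) + 52*(-27)) = 4836/((49/6 + 2450/3) - 1404) = 4836/(4949/6 - 1404) = 4836/(-3475/6) = 4836*(-6/3475) = -29016/3475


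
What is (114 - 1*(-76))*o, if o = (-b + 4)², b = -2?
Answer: 6840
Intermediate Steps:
o = 36 (o = (-1*(-2) + 4)² = (2 + 4)² = 6² = 36)
(114 - 1*(-76))*o = (114 - 1*(-76))*36 = (114 + 76)*36 = 190*36 = 6840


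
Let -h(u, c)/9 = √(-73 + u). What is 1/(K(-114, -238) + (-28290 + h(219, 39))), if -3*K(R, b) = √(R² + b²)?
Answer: -3/(84870 + 2*√17410 + 27*√146) ≈ -3.5104e-5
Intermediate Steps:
h(u, c) = -9*√(-73 + u)
K(R, b) = -√(R² + b²)/3
1/(K(-114, -238) + (-28290 + h(219, 39))) = 1/(-√((-114)² + (-238)²)/3 + (-28290 - 9*√(-73 + 219))) = 1/(-√(12996 + 56644)/3 + (-28290 - 9*√146)) = 1/(-2*√17410/3 + (-28290 - 9*√146)) = 1/(-28290 - 9*√146 - 2*√17410/3)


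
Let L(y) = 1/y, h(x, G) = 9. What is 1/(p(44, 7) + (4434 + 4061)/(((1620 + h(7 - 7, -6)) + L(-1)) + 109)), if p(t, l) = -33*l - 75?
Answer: -1737/523027 ≈ -0.0033211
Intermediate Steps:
p(t, l) = -75 - 33*l
1/(p(44, 7) + (4434 + 4061)/(((1620 + h(7 - 7, -6)) + L(-1)) + 109)) = 1/((-75 - 33*7) + (4434 + 4061)/(((1620 + 9) + 1/(-1)) + 109)) = 1/((-75 - 231) + 8495/((1629 - 1) + 109)) = 1/(-306 + 8495/(1628 + 109)) = 1/(-306 + 8495/1737) = 1/(-523027/1737) = -1737/523027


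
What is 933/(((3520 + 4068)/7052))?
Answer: 1644879/1897 ≈ 867.09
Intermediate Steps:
933/(((3520 + 4068)/7052)) = 933/((7588*(1/7052))) = 933/(1897/1763) = 933*(1763/1897) = 1644879/1897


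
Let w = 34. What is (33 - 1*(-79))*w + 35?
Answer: 3843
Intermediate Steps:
(33 - 1*(-79))*w + 35 = (33 - 1*(-79))*34 + 35 = (33 + 79)*34 + 35 = 112*34 + 35 = 3808 + 35 = 3843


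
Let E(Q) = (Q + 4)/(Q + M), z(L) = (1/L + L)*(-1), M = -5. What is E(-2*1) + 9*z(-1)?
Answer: 124/7 ≈ 17.714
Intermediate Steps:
z(L) = -L - 1/L (z(L) = (L + 1/L)*(-1) = -L - 1/L)
E(Q) = (4 + Q)/(-5 + Q) (E(Q) = (Q + 4)/(Q - 5) = (4 + Q)/(-5 + Q))
E(-2*1) + 9*z(-1) = (4 - 2*1)/(-5 - 2*1) + 9*(-1*(-1) - 1/(-1)) = (4 - 2)/(-5 - 2) + 9*(1 - 1*(-1)) = 2/(-7) + 9*(1 + 1) = -⅐*2 + 9*2 = -2/7 + 18 = 124/7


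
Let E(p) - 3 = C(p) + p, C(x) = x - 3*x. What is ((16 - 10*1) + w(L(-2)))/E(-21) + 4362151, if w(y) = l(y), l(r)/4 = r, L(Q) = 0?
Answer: 17448605/4 ≈ 4.3622e+6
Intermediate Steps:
C(x) = -2*x
l(r) = 4*r
E(p) = 3 - p (E(p) = 3 + (-2*p + p) = 3 - p)
w(y) = 4*y
((16 - 10*1) + w(L(-2)))/E(-21) + 4362151 = ((16 - 10*1) + 4*0)/(3 - 1*(-21)) + 4362151 = ((16 - 10) + 0)/(3 + 21) + 4362151 = (6 + 0)/24 + 4362151 = (1/24)*6 + 4362151 = ¼ + 4362151 = 17448605/4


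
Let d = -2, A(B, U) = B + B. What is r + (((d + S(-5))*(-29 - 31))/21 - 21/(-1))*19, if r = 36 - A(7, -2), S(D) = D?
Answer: 801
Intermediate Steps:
A(B, U) = 2*B
r = 22 (r = 36 - 2*7 = 36 - 1*14 = 36 - 14 = 22)
r + (((d + S(-5))*(-29 - 31))/21 - 21/(-1))*19 = 22 + (((-2 - 5)*(-29 - 31))/21 - 21/(-1))*19 = 22 + (-7*(-60)*(1/21) - 21*(-1))*19 = 22 + (420*(1/21) + 21)*19 = 22 + (20 + 21)*19 = 22 + 41*19 = 22 + 779 = 801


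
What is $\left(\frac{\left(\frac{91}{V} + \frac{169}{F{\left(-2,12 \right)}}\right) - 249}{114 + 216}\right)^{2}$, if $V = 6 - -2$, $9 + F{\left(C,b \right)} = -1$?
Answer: $\frac{103652761}{174240000} \approx 0.59488$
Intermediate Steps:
$F{\left(C,b \right)} = -10$ ($F{\left(C,b \right)} = -9 - 1 = -10$)
$V = 8$ ($V = 6 + 2 = 8$)
$\left(\frac{\left(\frac{91}{V} + \frac{169}{F{\left(-2,12 \right)}}\right) - 249}{114 + 216}\right)^{2} = \left(\frac{\left(\frac{91}{8} + \frac{169}{-10}\right) - 249}{114 + 216}\right)^{2} = \left(\frac{\left(91 \cdot \frac{1}{8} + 169 \left(- \frac{1}{10}\right)\right) - 249}{330}\right)^{2} = \left(\left(\left(\frac{91}{8} - \frac{169}{10}\right) - 249\right) \frac{1}{330}\right)^{2} = \left(\left(- \frac{221}{40} - 249\right) \frac{1}{330}\right)^{2} = \left(\left(- \frac{10181}{40}\right) \frac{1}{330}\right)^{2} = \left(- \frac{10181}{13200}\right)^{2} = \frac{103652761}{174240000}$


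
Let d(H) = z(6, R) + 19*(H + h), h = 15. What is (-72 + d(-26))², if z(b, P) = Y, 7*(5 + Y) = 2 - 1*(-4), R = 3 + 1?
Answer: 3984016/49 ≈ 81307.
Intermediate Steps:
R = 4
Y = -29/7 (Y = -5 + (2 - 1*(-4))/7 = -5 + (2 + 4)/7 = -5 + (⅐)*6 = -5 + 6/7 = -29/7 ≈ -4.1429)
z(b, P) = -29/7
d(H) = 1966/7 + 19*H (d(H) = -29/7 + 19*(H + 15) = -29/7 + 19*(15 + H) = -29/7 + (285 + 19*H) = 1966/7 + 19*H)
(-72 + d(-26))² = (-72 + (1966/7 + 19*(-26)))² = (-72 + (1966/7 - 494))² = (-72 - 1492/7)² = (-1996/7)² = 3984016/49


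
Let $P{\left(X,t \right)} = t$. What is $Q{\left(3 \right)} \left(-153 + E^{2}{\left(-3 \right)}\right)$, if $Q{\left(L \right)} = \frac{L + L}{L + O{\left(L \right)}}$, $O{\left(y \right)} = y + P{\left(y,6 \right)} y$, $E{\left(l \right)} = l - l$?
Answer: $- \frac{153}{4} \approx -38.25$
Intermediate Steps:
$E{\left(l \right)} = 0$
$O{\left(y \right)} = 7 y$ ($O{\left(y \right)} = y + 6 y = 7 y$)
$Q{\left(L \right)} = \frac{1}{4}$ ($Q{\left(L \right)} = \frac{L + L}{L + 7 L} = \frac{2 L}{8 L} = 2 L \frac{1}{8 L} = \frac{1}{4}$)
$Q{\left(3 \right)} \left(-153 + E^{2}{\left(-3 \right)}\right) = \frac{-153 + 0^{2}}{4} = \frac{-153 + 0}{4} = \frac{1}{4} \left(-153\right) = - \frac{153}{4}$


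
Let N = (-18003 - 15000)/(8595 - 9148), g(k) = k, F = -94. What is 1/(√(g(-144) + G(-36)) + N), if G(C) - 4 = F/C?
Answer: 328511862/20361829819 - 917427*I*√4946/20361829819 ≈ 0.016134 - 0.0031687*I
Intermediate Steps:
G(C) = 4 - 94/C
N = 33003/553 (N = -33003/(-553) = -33003*(-1/553) = 33003/553 ≈ 59.680)
1/(√(g(-144) + G(-36)) + N) = 1/(√(-144 + (4 - 94/(-36))) + 33003/553) = 1/(√(-144 + (4 - 94*(-1/36))) + 33003/553) = 1/(√(-144 + (4 + 47/18)) + 33003/553) = 1/(√(-144 + 119/18) + 33003/553) = 1/(√(-2473/18) + 33003/553) = 1/(I*√4946/6 + 33003/553) = 1/(33003/553 + I*√4946/6)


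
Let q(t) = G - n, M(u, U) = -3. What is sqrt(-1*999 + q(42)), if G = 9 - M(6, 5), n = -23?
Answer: 2*I*sqrt(241) ≈ 31.048*I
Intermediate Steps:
G = 12 (G = 9 - 1*(-3) = 9 + 3 = 12)
q(t) = 35 (q(t) = 12 - 1*(-23) = 12 + 23 = 35)
sqrt(-1*999 + q(42)) = sqrt(-1*999 + 35) = sqrt(-999 + 35) = sqrt(-964) = 2*I*sqrt(241)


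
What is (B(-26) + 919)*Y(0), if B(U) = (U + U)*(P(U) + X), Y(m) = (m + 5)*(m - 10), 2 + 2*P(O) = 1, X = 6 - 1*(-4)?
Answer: -21250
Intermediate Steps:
X = 10 (X = 6 + 4 = 10)
P(O) = -1/2 (P(O) = -1 + (1/2)*1 = -1 + 1/2 = -1/2)
Y(m) = (-10 + m)*(5 + m) (Y(m) = (5 + m)*(-10 + m) = (-10 + m)*(5 + m))
B(U) = 19*U (B(U) = (U + U)*(-1/2 + 10) = (2*U)*(19/2) = 19*U)
(B(-26) + 919)*Y(0) = (19*(-26) + 919)*(-50 + 0**2 - 5*0) = (-494 + 919)*(-50 + 0 + 0) = 425*(-50) = -21250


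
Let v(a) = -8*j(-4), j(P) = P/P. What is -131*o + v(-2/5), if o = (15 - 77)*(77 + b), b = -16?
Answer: 495434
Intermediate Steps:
j(P) = 1
v(a) = -8 (v(a) = -8*1 = -8)
o = -3782 (o = (15 - 77)*(77 - 16) = -62*61 = -3782)
-131*o + v(-2/5) = -131*(-3782) - 8 = 495442 - 8 = 495434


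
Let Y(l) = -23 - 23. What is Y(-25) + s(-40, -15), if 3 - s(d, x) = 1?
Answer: -44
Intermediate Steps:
s(d, x) = 2 (s(d, x) = 3 - 1*1 = 3 - 1 = 2)
Y(l) = -46
Y(-25) + s(-40, -15) = -46 + 2 = -44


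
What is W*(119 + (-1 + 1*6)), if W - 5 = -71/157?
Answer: 88536/157 ≈ 563.92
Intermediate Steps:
W = 714/157 (W = 5 - 71/157 = 714/157 ≈ 4.5478)
W*(119 + (-1 + 1*6)) = 714*(119 + (-1 + 1*6))/157 = 714*(119 + (-1 + 6))/157 = 714*(119 + 5)/157 = (714/157)*124 = 88536/157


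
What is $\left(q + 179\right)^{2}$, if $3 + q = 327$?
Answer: $253009$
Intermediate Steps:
$q = 324$ ($q = -3 + 327 = 324$)
$\left(q + 179\right)^{2} = \left(324 + 179\right)^{2} = 503^{2} = 253009$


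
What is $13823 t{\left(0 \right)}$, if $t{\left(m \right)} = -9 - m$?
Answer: $-124407$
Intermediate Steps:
$13823 t{\left(0 \right)} = 13823 \left(-9 - 0\right) = 13823 \left(-9 + 0\right) = 13823 \left(-9\right) = -124407$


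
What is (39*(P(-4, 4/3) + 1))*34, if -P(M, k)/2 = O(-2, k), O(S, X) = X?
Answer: -2210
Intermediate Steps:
P(M, k) = -2*k
(39*(P(-4, 4/3) + 1))*34 = (39*(-8/3 + 1))*34 = (39*(-5/3))*34 = -65*34 = -2210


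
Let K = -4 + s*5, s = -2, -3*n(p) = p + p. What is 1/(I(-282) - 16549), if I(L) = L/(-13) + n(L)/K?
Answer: -91/1505207 ≈ -6.0457e-5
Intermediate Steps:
n(p) = -2*p/3 (n(p) = -(p + p)/3 = -2*p/3)
K = -14 (K = -4 - 2*5 = -4 - 10 = -14)
I(L) = -8*L/273 (I(L) = L/(-13) - 2*L/3/(-14) = L*(-1/13) - 2*L/3*(-1/14) = -L/13 + L/21 = -8*L/273)
1/(I(-282) - 16549) = 1/(-8/273*(-282) - 16549) = 1/(752/91 - 16549) = 1/(-1505207/91) = -91/1505207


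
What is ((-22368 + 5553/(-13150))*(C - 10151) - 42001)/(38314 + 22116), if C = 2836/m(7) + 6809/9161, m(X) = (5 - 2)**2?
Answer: 19872985942333243/5459872405875 ≈ 3639.8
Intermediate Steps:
m(X) = 9 (m(X) = 3**2 = 9)
C = 26041877/82449 (C = 2836/9 + 6809/9161 = 26041877/82449 ≈ 315.85)
((-22368 + 5553/(-13150))*(C - 10151) - 42001)/(38314 + 22116) = ((-22368 + 5553/(-13150))*(26041877/82449 - 10151) - 42001)/(38314 + 22116) = ((-22368 + 5553*(-1/13150))*(-810897922/82449) - 42001)/60430 = ((-22368 - 5553/13150)*(-810897922/82449) - 42001)*(1/60430) = (-294144753/13150*(-810897922/82449) - 42001)*(1/60430) = (39753561495817211/180700725 - 42001)*(1/60430) = (39745971884666486/180700725)*(1/60430) = 19872985942333243/5459872405875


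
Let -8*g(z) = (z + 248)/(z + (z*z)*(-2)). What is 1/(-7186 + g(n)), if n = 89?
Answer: -126024/905608127 ≈ -0.00013916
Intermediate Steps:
g(z) = -(248 + z)/(8*(z - 2*z²)) (g(z) = -(z + 248)/(8*(z + (z*z)*(-2))) = -(248 + z)/(8*(z + z²*(-2))) = -(248 + z)/(8*(z - 2*z²)))
1/(-7186 + g(n)) = 1/(-7186 + (⅛)*(248 + 89)/(89*(-1 + 2*89))) = 1/(-7186 + (⅛)*(1/89)*337/(-1 + 178)) = 1/(-7186 + (⅛)*(1/89)*337/177) = 1/(-7186 + (⅛)*(1/89)*(1/177)*337) = 1/(-7186 + 337/126024) = 1/(-905608127/126024) = -126024/905608127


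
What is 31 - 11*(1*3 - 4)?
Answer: 42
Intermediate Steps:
31 - 11*(1*3 - 4) = 31 - 11*(3 - 4) = 31 - 11*(-1) = 31 + 11 = 42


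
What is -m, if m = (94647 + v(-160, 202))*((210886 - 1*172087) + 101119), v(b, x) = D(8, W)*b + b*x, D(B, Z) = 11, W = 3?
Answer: -8474413506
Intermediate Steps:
v(b, x) = 11*b + b*x
m = 8474413506 (m = (94647 - 160*(11 + 202))*((210886 - 1*172087) + 101119) = (94647 - 160*213)*((210886 - 172087) + 101119) = (94647 - 34080)*(38799 + 101119) = 60567*139918 = 8474413506)
-m = -1*8474413506 = -8474413506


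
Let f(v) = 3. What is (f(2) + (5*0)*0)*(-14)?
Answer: -42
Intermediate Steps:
(f(2) + (5*0)*0)*(-14) = (3 + (5*0)*0)*(-14) = (3 + 0*0)*(-14) = (3 + 0)*(-14) = 3*(-14) = -42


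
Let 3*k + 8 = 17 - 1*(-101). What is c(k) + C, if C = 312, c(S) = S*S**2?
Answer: 1339424/27 ≈ 49608.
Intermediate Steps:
k = 110/3 (k = -8/3 + (17 - 1*(-101))/3 = -8/3 + (17 + 101)/3 = -8/3 + (1/3)*118 = -8/3 + 118/3 = 110/3 ≈ 36.667)
c(S) = S**3
c(k) + C = (110/3)**3 + 312 = 1331000/27 + 312 = 1339424/27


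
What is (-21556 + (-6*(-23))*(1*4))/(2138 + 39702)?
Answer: -5251/10460 ≈ -0.50201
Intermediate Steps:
(-21556 + (-6*(-23))*(1*4))/(2138 + 39702) = (-21556 + 138*4)/41840 = (-21556 + 552)*(1/41840) = -21004*1/41840 = -5251/10460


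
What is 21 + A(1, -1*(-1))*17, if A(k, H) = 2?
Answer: 55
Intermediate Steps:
21 + A(1, -1*(-1))*17 = 21 + 2*17 = 21 + 34 = 55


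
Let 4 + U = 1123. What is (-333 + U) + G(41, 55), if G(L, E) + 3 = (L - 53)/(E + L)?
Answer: 6263/8 ≈ 782.88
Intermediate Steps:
U = 1119 (U = -4 + 1123 = 1119)
G(L, E) = -3 + (-53 + L)/(E + L) (G(L, E) = -3 + (L - 53)/(E + L) = -3 + (-53 + L)/(E + L))
(-333 + U) + G(41, 55) = (-333 + 1119) + (-53 - 3*55 - 2*41)/(55 + 41) = 786 + (-53 - 165 - 82)/96 = 786 + (1/96)*(-300) = 786 - 25/8 = 6263/8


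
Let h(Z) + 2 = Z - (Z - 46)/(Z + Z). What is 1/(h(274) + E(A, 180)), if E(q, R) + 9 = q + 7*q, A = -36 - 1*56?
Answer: -137/64858 ≈ -0.0021123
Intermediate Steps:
A = -92 (A = -36 - 56 = -92)
E(q, R) = -9 + 8*q (E(q, R) = -9 + (q + 7*q) = -9 + 8*q)
h(Z) = -2 + Z - (-46 + Z)/(2*Z) (h(Z) = -2 + (Z - (Z - 46)/(Z + Z)) = -2 + (Z - (-46 + Z)/(2*Z)) = -2 + Z - (-46 + Z)/(2*Z))
1/(h(274) + E(A, 180)) = 1/((-5/2 + 274 + 23/274) + (-9 + 8*(-92))) = 1/((-5/2 + 274 + 23*(1/274)) + (-9 - 736)) = 1/((-5/2 + 274 + 23/274) - 745) = 1/(37207/137 - 745) = 1/(-64858/137) = -137/64858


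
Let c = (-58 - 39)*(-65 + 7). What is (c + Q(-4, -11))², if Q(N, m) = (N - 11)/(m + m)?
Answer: 15323221369/484 ≈ 3.1660e+7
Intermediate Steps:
Q(N, m) = (-11 + N)/(2*m) (Q(N, m) = (-11 + N)/((2*m)) = (-11 + N)*(1/(2*m)) = (-11 + N)/(2*m))
c = 5626 (c = -97*(-58) = 5626)
(c + Q(-4, -11))² = (5626 + (½)*(-11 - 4)/(-11))² = (5626 + (½)*(-1/11)*(-15))² = (5626 + 15/22)² = (123787/22)² = 15323221369/484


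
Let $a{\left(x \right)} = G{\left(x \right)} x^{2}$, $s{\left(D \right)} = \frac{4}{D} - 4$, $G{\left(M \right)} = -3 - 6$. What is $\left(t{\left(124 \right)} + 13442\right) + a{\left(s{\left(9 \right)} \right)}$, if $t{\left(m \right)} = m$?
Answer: $\frac{121070}{9} \approx 13452.0$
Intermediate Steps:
$G{\left(M \right)} = -9$
$s{\left(D \right)} = -4 + \frac{4}{D}$ ($s{\left(D \right)} = \frac{4}{D} - 4 = -4 + \frac{4}{D}$)
$a{\left(x \right)} = - 9 x^{2}$
$\left(t{\left(124 \right)} + 13442\right) + a{\left(s{\left(9 \right)} \right)} = \left(124 + 13442\right) - 9 \left(-4 + \frac{4}{9}\right)^{2} = 13566 - 9 \left(-4 + 4 \cdot \frac{1}{9}\right)^{2} = 13566 - 9 \left(-4 + \frac{4}{9}\right)^{2} = 13566 - 9 \left(- \frac{32}{9}\right)^{2} = 13566 - \frac{1024}{9} = \frac{121070}{9}$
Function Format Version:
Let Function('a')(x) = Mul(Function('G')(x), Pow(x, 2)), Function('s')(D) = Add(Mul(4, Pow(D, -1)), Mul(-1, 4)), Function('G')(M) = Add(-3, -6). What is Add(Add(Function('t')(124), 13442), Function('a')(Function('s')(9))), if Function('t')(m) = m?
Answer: Rational(121070, 9) ≈ 13452.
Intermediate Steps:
Function('G')(M) = -9
Function('s')(D) = Add(-4, Mul(4, Pow(D, -1))) (Function('s')(D) = Add(Mul(4, Pow(D, -1)), -4) = Add(-4, Mul(4, Pow(D, -1))))
Function('a')(x) = Mul(-9, Pow(x, 2))
Add(Add(Function('t')(124), 13442), Function('a')(Function('s')(9))) = Add(Add(124, 13442), Mul(-9, Pow(Add(-4, Mul(4, Pow(9, -1))), 2))) = Add(13566, Mul(-9, Pow(Add(-4, Mul(4, Rational(1, 9))), 2))) = Add(13566, Mul(-9, Pow(Add(-4, Rational(4, 9)), 2))) = Add(13566, Mul(-9, Pow(Rational(-32, 9), 2))) = Add(13566, Mul(-9, Rational(1024, 81))) = Add(13566, Rational(-1024, 9)) = Rational(121070, 9)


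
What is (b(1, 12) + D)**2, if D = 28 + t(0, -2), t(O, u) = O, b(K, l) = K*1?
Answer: 841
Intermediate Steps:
b(K, l) = K
D = 28 (D = 28 + 0 = 28)
(b(1, 12) + D)**2 = (1 + 28)**2 = 29**2 = 841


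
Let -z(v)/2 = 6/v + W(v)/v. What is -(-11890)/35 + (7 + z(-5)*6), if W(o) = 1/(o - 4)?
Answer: 37889/105 ≈ 360.85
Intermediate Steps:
W(o) = 1/(-4 + o)
z(v) = -12/v - 2/(v*(-4 + v)) (z(v) = -2*(6/v + 1/((-4 + v)*v)) = -2*(6/v + 1/(v*(-4 + v))) = -12/v - 2/(v*(-4 + v)))
-(-11890)/35 + (7 + z(-5)*6) = -(-11890)/35 + (7 + (2*(23 - 6*(-5))/(-5*(-4 - 5)))*6) = -(-11890)/35 + (7 + (2*(-⅕)*(23 + 30)/(-9))*6) = -82*(-29/7) + (7 + (2*(-⅕)*(-⅑)*53)*6) = 2378/7 + (7 + (106/45)*6) = 2378/7 + (7 + 212/15) = 2378/7 + 317/15 = 37889/105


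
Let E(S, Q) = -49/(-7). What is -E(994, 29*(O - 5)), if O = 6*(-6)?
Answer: -7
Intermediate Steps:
O = -36
E(S, Q) = 7 (E(S, Q) = -1/7*(-49) = 7)
-E(994, 29*(O - 5)) = -1*7 = -7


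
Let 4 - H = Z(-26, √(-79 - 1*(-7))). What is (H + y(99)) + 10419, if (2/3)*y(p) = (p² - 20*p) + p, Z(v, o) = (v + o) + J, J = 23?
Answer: 22306 - 6*I*√2 ≈ 22306.0 - 8.4853*I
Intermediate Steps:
Z(v, o) = 23 + o + v (Z(v, o) = (v + o) + 23 = (o + v) + 23 = 23 + o + v)
H = 7 - 6*I*√2 (H = 4 - (23 + √(-79 - 1*(-7)) - 26) = 4 - (23 + √(-79 + 7) - 26) = 4 - (23 + √(-72) - 26) = 4 - (23 + 6*I*√2 - 26) = 4 - (-3 + 6*I*√2) = 4 + (3 - 6*I*√2) = 7 - 6*I*√2 ≈ 7.0 - 8.4853*I)
y(p) = -57*p/2 + 3*p²/2 (y(p) = 3*((p² - 20*p) + p)/2 = 3*(p² - 19*p)/2 = -57*p/2 + 3*p²/2)
(H + y(99)) + 10419 = ((7 - 6*I*√2) + (3/2)*99*(-19 + 99)) + 10419 = ((7 - 6*I*√2) + (3/2)*99*80) + 10419 = ((7 - 6*I*√2) + 11880) + 10419 = (11887 - 6*I*√2) + 10419 = 22306 - 6*I*√2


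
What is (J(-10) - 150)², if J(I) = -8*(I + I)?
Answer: 100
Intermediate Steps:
J(I) = -16*I
(J(-10) - 150)² = (-16*(-10) - 150)² = (160 - 150)² = 10² = 100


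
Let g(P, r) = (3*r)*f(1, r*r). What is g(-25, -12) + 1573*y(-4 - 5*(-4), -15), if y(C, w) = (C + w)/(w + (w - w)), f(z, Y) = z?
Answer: -2113/15 ≈ -140.87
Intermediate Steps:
y(C, w) = (C + w)/w (y(C, w) = (C + w)/(w + 0) = (C + w)/w)
g(P, r) = 3*r (g(P, r) = (3*r)*1 = 3*r)
g(-25, -12) + 1573*y(-4 - 5*(-4), -15) = 3*(-12) + 1573*(((-4 - 5*(-4)) - 15)/(-15)) = -36 + 1573*(-((-4 + 20) - 15)/15) = -36 + 1573*(-(16 - 15)/15) = -36 + 1573*(-1/15*1) = -36 + 1573*(-1/15) = -36 - 1573/15 = -2113/15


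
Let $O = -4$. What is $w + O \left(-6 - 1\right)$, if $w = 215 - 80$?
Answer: $163$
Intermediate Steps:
$w = 135$
$w + O \left(-6 - 1\right) = 135 - 4 \left(-6 - 1\right) = 135 - -28 = 135 + 28 = 163$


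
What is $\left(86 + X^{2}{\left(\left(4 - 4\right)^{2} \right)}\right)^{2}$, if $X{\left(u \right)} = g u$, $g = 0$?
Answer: $7396$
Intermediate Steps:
$X{\left(u \right)} = 0$ ($X{\left(u \right)} = 0 u = 0$)
$\left(86 + X^{2}{\left(\left(4 - 4\right)^{2} \right)}\right)^{2} = \left(86 + 0^{2}\right)^{2} = \left(86 + 0\right)^{2} = 86^{2} = 7396$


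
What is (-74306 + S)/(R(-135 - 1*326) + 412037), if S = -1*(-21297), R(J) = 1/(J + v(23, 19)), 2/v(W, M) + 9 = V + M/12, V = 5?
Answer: -709949537/5518411512 ≈ -0.12865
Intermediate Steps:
v(W, M) = 2/(-4 + M/12) (v(W, M) = 2/(-9 + (5 + M/12)) = 2/(-4 + M/12))
R(J) = 1/(-24/29 + J) (R(J) = 1/(J + 24/(-48 + 19)) = 1/(J + 24/(-29)) = 1/(J + 24*(-1/29)) = 1/(J - 24/29) = 1/(-24/29 + J))
S = 21297
(-74306 + S)/(R(-135 - 1*326) + 412037) = (-74306 + 21297)/(29/(-24 + 29*(-135 - 1*326)) + 412037) = -53009/(29/(-24 + 29*(-135 - 326)) + 412037) = -53009/(29/(-24 + 29*(-461)) + 412037) = -53009/(29/(-24 - 13369) + 412037) = -53009/(29/(-13393) + 412037) = -53009/(29*(-1/13393) + 412037) = -53009/(-29/13393 + 412037) = -53009/5518411512/13393 = -53009*13393/5518411512 = -709949537/5518411512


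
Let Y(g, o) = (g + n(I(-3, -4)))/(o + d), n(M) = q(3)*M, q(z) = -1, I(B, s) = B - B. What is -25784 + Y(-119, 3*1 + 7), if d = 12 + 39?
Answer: -1572943/61 ≈ -25786.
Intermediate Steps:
I(B, s) = 0
n(M) = -M
d = 51
Y(g, o) = g/(51 + o) (Y(g, o) = (g - 1*0)/(o + 51) = (g + 0)/(51 + o) = g/(51 + o))
-25784 + Y(-119, 3*1 + 7) = -25784 - 119/(51 + (3*1 + 7)) = -25784 - 119/(51 + (3 + 7)) = -25784 - 119/(51 + 10) = -25784 - 119/61 = -1572943/61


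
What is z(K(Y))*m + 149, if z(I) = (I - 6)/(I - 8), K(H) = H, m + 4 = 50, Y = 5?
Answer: 493/3 ≈ 164.33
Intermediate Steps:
m = 46 (m = -4 + 50 = 46)
z(I) = (-6 + I)/(-8 + I)
z(K(Y))*m + 149 = ((-6 + 5)/(-8 + 5))*46 + 149 = (-1/(-3))*46 + 149 = -⅓*(-1)*46 + 149 = (⅓)*46 + 149 = 46/3 + 149 = 493/3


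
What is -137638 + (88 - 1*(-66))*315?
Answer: -89128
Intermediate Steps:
-137638 + (88 - 1*(-66))*315 = -137638 + (88 + 66)*315 = -137638 + 154*315 = -137638 + 48510 = -89128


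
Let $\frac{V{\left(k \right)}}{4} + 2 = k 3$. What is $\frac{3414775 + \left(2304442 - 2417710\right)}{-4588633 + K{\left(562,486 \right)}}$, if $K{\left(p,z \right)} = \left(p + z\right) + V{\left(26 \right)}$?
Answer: $- \frac{3301507}{4587281} \approx -0.71971$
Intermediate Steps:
$V{\left(k \right)} = -8 + 12 k$ ($V{\left(k \right)} = -8 + 4 k 3 = -8 + 4 \cdot 3 k = -8 + 12 k$)
$K{\left(p,z \right)} = 304 + p + z$ ($K{\left(p,z \right)} = \left(p + z\right) + \left(-8 + 12 \cdot 26\right) = \left(p + z\right) + \left(-8 + 312\right) = \left(p + z\right) + 304 = 304 + p + z$)
$\frac{3414775 + \left(2304442 - 2417710\right)}{-4588633 + K{\left(562,486 \right)}} = \frac{3414775 + \left(2304442 - 2417710\right)}{-4588633 + \left(304 + 562 + 486\right)} = \frac{3414775 - 113268}{-4588633 + 1352} = \frac{3301507}{-4587281} = 3301507 \left(- \frac{1}{4587281}\right) = - \frac{3301507}{4587281}$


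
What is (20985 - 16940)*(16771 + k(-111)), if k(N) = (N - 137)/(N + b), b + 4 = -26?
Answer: 9566259155/141 ≈ 6.7846e+7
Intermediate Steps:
b = -30 (b = -4 - 26 = -30)
k(N) = (-137 + N)/(-30 + N) (k(N) = (N - 137)/(N - 30) = (-137 + N)/(-30 + N))
(20985 - 16940)*(16771 + k(-111)) = (20985 - 16940)*(16771 + (-137 - 111)/(-30 - 111)) = 4045*(16771 - 248/(-141)) = 4045*(16771 - 1/141*(-248)) = 4045*(16771 + 248/141) = 4045*(2364959/141) = 9566259155/141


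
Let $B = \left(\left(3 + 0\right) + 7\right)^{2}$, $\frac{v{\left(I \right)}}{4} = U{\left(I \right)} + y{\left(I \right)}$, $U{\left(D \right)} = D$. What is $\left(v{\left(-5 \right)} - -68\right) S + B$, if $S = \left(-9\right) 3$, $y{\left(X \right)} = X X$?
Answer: $-3896$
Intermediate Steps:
$y{\left(X \right)} = X^{2}$
$S = -27$
$v{\left(I \right)} = 4 I + 4 I^{2}$ ($v{\left(I \right)} = 4 \left(I + I^{2}\right) = 4 I + 4 I^{2}$)
$B = 100$ ($B = \left(3 + 7\right)^{2} = 10^{2} = 100$)
$\left(v{\left(-5 \right)} - -68\right) S + B = \left(4 \left(-5\right) \left(1 - 5\right) - -68\right) \left(-27\right) + 100 = \left(4 \left(-5\right) \left(-4\right) + 68\right) \left(-27\right) + 100 = \left(80 + 68\right) \left(-27\right) + 100 = 148 \left(-27\right) + 100 = -3996 + 100 = -3896$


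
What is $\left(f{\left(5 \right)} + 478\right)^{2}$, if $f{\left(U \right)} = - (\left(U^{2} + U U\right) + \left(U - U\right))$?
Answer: $183184$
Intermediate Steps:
$f{\left(U \right)} = - 2 U^{2}$ ($f{\left(U \right)} = - (\left(U^{2} + U^{2}\right) + 0) = - (2 U^{2} + 0) = - 2 U^{2}$)
$\left(f{\left(5 \right)} + 478\right)^{2} = \left(- 2 \cdot 5^{2} + 478\right)^{2} = \left(\left(-2\right) 25 + 478\right)^{2} = \left(-50 + 478\right)^{2} = 428^{2} = 183184$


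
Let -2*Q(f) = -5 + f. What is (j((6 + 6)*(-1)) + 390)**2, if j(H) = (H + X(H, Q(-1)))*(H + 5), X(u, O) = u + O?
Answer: 288369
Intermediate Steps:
Q(f) = 5/2 - f/2 (Q(f) = -(-5 + f)/2 = 5/2 - f/2)
X(u, O) = O + u
j(H) = (3 + 2*H)*(5 + H) (j(H) = (H + ((5/2 - 1/2*(-1)) + H))*(H + 5) = (H + ((5/2 + 1/2) + H))*(5 + H) = (H + (3 + H))*(5 + H) = (3 + 2*H)*(5 + H))
(j((6 + 6)*(-1)) + 390)**2 = ((15 + 2*((6 + 6)*(-1))**2 + 13*((6 + 6)*(-1))) + 390)**2 = ((15 + 2*(12*(-1))**2 + 13*(12*(-1))) + 390)**2 = ((15 + 2*(-12)**2 + 13*(-12)) + 390)**2 = ((15 + 2*144 - 156) + 390)**2 = ((15 + 288 - 156) + 390)**2 = (147 + 390)**2 = 537**2 = 288369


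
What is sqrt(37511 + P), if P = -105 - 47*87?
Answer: sqrt(33317) ≈ 182.53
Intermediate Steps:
P = -4194 (P = -105 - 4089 = -4194)
sqrt(37511 + P) = sqrt(37511 - 4194) = sqrt(33317)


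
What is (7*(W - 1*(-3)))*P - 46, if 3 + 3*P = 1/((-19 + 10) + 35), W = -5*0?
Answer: -1735/26 ≈ -66.731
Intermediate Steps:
W = 0
P = -77/78 (P = -1 + 1/(3*((-19 + 10) + 35)) = -1 + 1/(3*(-9 + 35)) = -1 + (1/3)/26 = -1 + (1/3)*(1/26) = -1 + 1/78 = -77/78 ≈ -0.98718)
(7*(W - 1*(-3)))*P - 46 = (7*(0 - 1*(-3)))*(-77/78) - 46 = (7*(0 + 3))*(-77/78) - 46 = (7*3)*(-77/78) - 46 = 21*(-77/78) - 46 = -539/26 - 46 = -1735/26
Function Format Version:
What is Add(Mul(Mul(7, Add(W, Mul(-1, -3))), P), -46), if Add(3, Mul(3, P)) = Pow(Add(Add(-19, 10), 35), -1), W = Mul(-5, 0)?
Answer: Rational(-1735, 26) ≈ -66.731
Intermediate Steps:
W = 0
P = Rational(-77, 78) (P = Add(-1, Mul(Rational(1, 3), Pow(Add(Add(-19, 10), 35), -1))) = Add(-1, Mul(Rational(1, 3), Pow(Add(-9, 35), -1))) = Add(-1, Mul(Rational(1, 3), Pow(26, -1))) = Add(-1, Mul(Rational(1, 3), Rational(1, 26))) = Add(-1, Rational(1, 78)) = Rational(-77, 78) ≈ -0.98718)
Add(Mul(Mul(7, Add(W, Mul(-1, -3))), P), -46) = Add(Mul(Mul(7, Add(0, Mul(-1, -3))), Rational(-77, 78)), -46) = Add(Mul(Mul(7, Add(0, 3)), Rational(-77, 78)), -46) = Add(Mul(Mul(7, 3), Rational(-77, 78)), -46) = Add(Mul(21, Rational(-77, 78)), -46) = Add(Rational(-539, 26), -46) = Rational(-1735, 26)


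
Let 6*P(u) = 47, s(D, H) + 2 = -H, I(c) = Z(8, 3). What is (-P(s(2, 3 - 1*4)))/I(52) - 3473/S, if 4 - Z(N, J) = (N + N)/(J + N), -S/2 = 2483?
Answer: -991979/417144 ≈ -2.3780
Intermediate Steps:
S = -4966 (S = -2*2483 = -4966)
Z(N, J) = 4 - 2*N/(J + N) (Z(N, J) = 4 - (N + N)/(J + N) = 4 - 2*N/(J + N))
I(c) = 28/11 (I(c) = 2*(8 + 2*3)/(3 + 8) = 2*(8 + 6)/11 = 2*(1/11)*14 = 28/11)
s(D, H) = -2 - H
P(u) = 47/6 (P(u) = (⅙)*47 = 47/6)
(-P(s(2, 3 - 1*4)))/I(52) - 3473/S = (-1*47/6)/(28/11) - 3473/(-4966) = -47/6*11/28 - 3473*(-1/4966) = -517/168 + 3473/4966 = -991979/417144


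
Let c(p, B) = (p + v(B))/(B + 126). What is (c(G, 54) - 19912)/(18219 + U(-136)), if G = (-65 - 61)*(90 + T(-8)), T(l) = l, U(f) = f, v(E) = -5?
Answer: -3594497/3254940 ≈ -1.1043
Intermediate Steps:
G = -10332 (G = (-65 - 61)*(90 - 8) = -126*82 = -10332)
c(p, B) = (-5 + p)/(126 + B) (c(p, B) = (p - 5)/(B + 126) = (-5 + p)/(126 + B))
(c(G, 54) - 19912)/(18219 + U(-136)) = ((-5 - 10332)/(126 + 54) - 19912)/(18219 - 136) = (-10337/180 - 19912)/18083 = ((1/180)*(-10337) - 19912)*(1/18083) = (-10337/180 - 19912)*(1/18083) = -3594497/180*1/18083 = -3594497/3254940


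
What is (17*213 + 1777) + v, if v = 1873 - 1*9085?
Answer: -1814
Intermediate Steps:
v = -7212 (v = 1873 - 9085 = -7212)
(17*213 + 1777) + v = (17*213 + 1777) - 7212 = (3621 + 1777) - 7212 = 5398 - 7212 = -1814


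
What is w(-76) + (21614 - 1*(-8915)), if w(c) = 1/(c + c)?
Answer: 4640407/152 ≈ 30529.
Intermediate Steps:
w(c) = 1/(2*c)
w(-76) + (21614 - 1*(-8915)) = (½)/(-76) + (21614 - 1*(-8915)) = (½)*(-1/76) + (21614 + 8915) = -1/152 + 30529 = 4640407/152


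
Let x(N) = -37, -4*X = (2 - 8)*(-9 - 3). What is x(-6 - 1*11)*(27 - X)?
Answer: -1665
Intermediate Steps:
X = -18 (X = -(2 - 8)*(-9 - 3)/4 = -(-3)*(-12)/2 = -¼*72 = -18)
x(-6 - 1*11)*(27 - X) = -37*(27 - 1*(-18)) = -37*(27 + 18) = -37*45 = -1665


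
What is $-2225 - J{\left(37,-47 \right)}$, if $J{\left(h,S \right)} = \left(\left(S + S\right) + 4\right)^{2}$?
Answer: $-10325$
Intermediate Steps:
$J{\left(h,S \right)} = \left(4 + 2 S\right)^{2}$ ($J{\left(h,S \right)} = \left(2 S + 4\right)^{2} = \left(4 + 2 S\right)^{2}$)
$-2225 - J{\left(37,-47 \right)} = -2225 - 4 \left(2 - 47\right)^{2} = -2225 - 4 \left(-45\right)^{2} = -2225 - 4 \cdot 2025 = -2225 - 8100 = -10325$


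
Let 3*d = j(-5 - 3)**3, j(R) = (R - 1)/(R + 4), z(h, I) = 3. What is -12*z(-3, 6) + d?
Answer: -2061/64 ≈ -32.203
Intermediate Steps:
j(R) = (-1 + R)/(4 + R)
d = 243/64 (d = ((-1 + (-5 - 3))/(4 + (-5 - 3)))**3/3 = ((-1 - 8)/(4 - 8))**3/3 = (-9/(-4))**3/3 = (-1/4*(-9))**3/3 = (9/4)**3/3 = (1/3)*(729/64) = 243/64 ≈ 3.7969)
-12*z(-3, 6) + d = -12*3 + 243/64 = -36 + 243/64 = -2061/64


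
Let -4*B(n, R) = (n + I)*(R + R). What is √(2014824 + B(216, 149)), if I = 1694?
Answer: √1872529 ≈ 1368.4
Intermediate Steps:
B(n, R) = -R*(1694 + n)/2 (B(n, R) = -(n + 1694)*(R + R)/4 = -(1694 + n)*2*R/4 = -R*(1694 + n)/2)
√(2014824 + B(216, 149)) = √(2014824 - ½*149*(1694 + 216)) = √(2014824 - ½*149*1910) = √(2014824 - 142295) = √1872529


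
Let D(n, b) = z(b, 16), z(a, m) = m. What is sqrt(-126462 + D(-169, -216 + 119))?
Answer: I*sqrt(126446) ≈ 355.59*I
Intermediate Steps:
D(n, b) = 16
sqrt(-126462 + D(-169, -216 + 119)) = sqrt(-126462 + 16) = sqrt(-126446) = I*sqrt(126446)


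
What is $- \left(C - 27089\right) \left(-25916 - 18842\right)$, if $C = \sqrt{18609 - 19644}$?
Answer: $-1212449462 + 134274 i \sqrt{115} \approx -1.2124 \cdot 10^{9} + 1.4399 \cdot 10^{6} i$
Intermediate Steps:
$C = 3 i \sqrt{115}$ ($C = \sqrt{-1035} = 3 i \sqrt{115} \approx 32.171 i$)
$- \left(C - 27089\right) \left(-25916 - 18842\right) = - \left(3 i \sqrt{115} - 27089\right) \left(-25916 - 18842\right) = - \left(-27089 + 3 i \sqrt{115}\right) \left(-44758\right) = - (1212449462 - 134274 i \sqrt{115}) = -1212449462 + 134274 i \sqrt{115}$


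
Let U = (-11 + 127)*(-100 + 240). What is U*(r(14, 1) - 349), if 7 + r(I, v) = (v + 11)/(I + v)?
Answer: -5768448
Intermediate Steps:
r(I, v) = -7 + (11 + v)/(I + v) (r(I, v) = -7 + (v + 11)/(I + v) = -7 + (11 + v)/(I + v))
U = 16240 (U = 116*140 = 16240)
U*(r(14, 1) - 349) = 16240*((11 - 7*14 - 6*1)/(14 + 1) - 349) = 16240*((11 - 98 - 6)/15 - 349) = 16240*((1/15)*(-93) - 349) = 16240*(-31/5 - 349) = 16240*(-1776/5) = -5768448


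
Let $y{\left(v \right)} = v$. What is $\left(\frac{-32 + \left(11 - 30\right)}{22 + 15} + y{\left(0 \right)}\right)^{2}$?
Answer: $\frac{2601}{1369} \approx 1.8999$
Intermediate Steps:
$\left(\frac{-32 + \left(11 - 30\right)}{22 + 15} + y{\left(0 \right)}\right)^{2} = \left(\frac{-32 + \left(11 - 30\right)}{22 + 15} + 0\right)^{2} = \left(\frac{-32 - 19}{37} + 0\right)^{2} = \left(\left(-51\right) \frac{1}{37} + 0\right)^{2} = \left(- \frac{51}{37} + 0\right)^{2} = \left(- \frac{51}{37}\right)^{2} = \frac{2601}{1369}$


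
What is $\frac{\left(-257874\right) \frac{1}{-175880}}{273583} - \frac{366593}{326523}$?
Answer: $- \frac{8819778201612809}{7855780619477460} \approx -1.1227$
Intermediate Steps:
$\frac{\left(-257874\right) \frac{1}{-175880}}{273583} - \frac{366593}{326523} = \left(-257874\right) \left(- \frac{1}{175880}\right) \frac{1}{273583} - \frac{366593}{326523} = \frac{128937}{87940} \cdot \frac{1}{273583} - \frac{366593}{326523} = \frac{128937}{24058889020} - \frac{366593}{326523} = - \frac{8819778201612809}{7855780619477460}$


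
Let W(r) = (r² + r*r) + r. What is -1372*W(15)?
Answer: -637980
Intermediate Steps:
W(r) = r + 2*r² (W(r) = (r² + r²) + r = 2*r² + r = r + 2*r²)
-1372*W(15) = -20580*(1 + 2*15) = -20580*(1 + 30) = -20580*31 = -1372*465 = -637980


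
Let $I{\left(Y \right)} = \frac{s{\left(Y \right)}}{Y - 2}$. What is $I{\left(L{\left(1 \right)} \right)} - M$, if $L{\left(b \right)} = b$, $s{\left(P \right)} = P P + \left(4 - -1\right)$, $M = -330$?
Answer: $324$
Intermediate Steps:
$s{\left(P \right)} = 5 + P^{2}$ ($s{\left(P \right)} = P^{2} + \left(4 + 1\right) = P^{2} + 5 = 5 + P^{2}$)
$I{\left(Y \right)} = \frac{5 + Y^{2}}{-2 + Y}$ ($I{\left(Y \right)} = \frac{5 + Y^{2}}{Y - 2} = \frac{5 + Y^{2}}{-2 + Y}$)
$I{\left(L{\left(1 \right)} \right)} - M = \frac{5 + 1^{2}}{-2 + 1} - -330 = \frac{5 + 1}{-1} + 330 = \left(-1\right) 6 + 330 = -6 + 330 = 324$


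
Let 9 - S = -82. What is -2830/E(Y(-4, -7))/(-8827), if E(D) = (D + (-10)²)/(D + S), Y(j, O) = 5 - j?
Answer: 283000/962143 ≈ 0.29414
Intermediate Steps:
S = 91 (S = 9 - 1*(-82) = 9 + 82 = 91)
E(D) = (100 + D)/(91 + D) (E(D) = (D + (-10)²)/(D + 91) = (D + 100)/(91 + D) = (100 + D)/(91 + D))
-2830/E(Y(-4, -7))/(-8827) = -2830*(91 + (5 - 1*(-4)))/(100 + (5 - 1*(-4)))/(-8827) = -2830*(91 + (5 + 4))/(100 + (5 + 4))*(-1/8827) = -2830*(91 + 9)/(100 + 9)*(-1/8827) = -2830/(109/100)*(-1/8827) = -2830/((1/100)*109)*(-1/8827) = -2830/109/100*(-1/8827) = -2830*100/109*(-1/8827) = -283000/109*(-1/8827) = 283000/962143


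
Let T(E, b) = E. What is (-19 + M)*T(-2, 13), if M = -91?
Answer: 220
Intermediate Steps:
(-19 + M)*T(-2, 13) = (-19 - 91)*(-2) = -110*(-2) = 220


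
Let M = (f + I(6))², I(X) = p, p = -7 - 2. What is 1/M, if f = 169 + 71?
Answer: 1/53361 ≈ 1.8740e-5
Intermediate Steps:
p = -9
I(X) = -9
f = 240
M = 53361 (M = (240 - 9)² = 231² = 53361)
1/M = 1/53361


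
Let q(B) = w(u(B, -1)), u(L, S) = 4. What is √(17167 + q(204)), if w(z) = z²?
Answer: √17183 ≈ 131.08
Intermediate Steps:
q(B) = 16 (q(B) = 4² = 16)
√(17167 + q(204)) = √(17167 + 16) = √17183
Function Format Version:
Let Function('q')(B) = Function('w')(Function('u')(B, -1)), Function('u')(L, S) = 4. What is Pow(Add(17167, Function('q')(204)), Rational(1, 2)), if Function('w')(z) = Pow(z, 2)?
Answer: Pow(17183, Rational(1, 2)) ≈ 131.08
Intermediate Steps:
Function('q')(B) = 16 (Function('q')(B) = Pow(4, 2) = 16)
Pow(Add(17167, Function('q')(204)), Rational(1, 2)) = Pow(Add(17167, 16), Rational(1, 2)) = Pow(17183, Rational(1, 2))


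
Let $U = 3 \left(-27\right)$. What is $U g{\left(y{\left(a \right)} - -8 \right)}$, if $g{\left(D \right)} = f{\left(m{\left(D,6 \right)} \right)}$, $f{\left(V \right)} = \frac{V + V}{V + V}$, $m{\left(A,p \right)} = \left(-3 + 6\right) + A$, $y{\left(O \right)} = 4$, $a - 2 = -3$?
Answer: $-81$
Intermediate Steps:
$a = -1$ ($a = 2 - 3 = -1$)
$m{\left(A,p \right)} = 3 + A$
$U = -81$
$f{\left(V \right)} = 1$ ($f{\left(V \right)} = \frac{2 V}{2 V} = 2 V \frac{1}{2 V} = 1$)
$g{\left(D \right)} = 1$
$U g{\left(y{\left(a \right)} - -8 \right)} = \left(-81\right) 1 = -81$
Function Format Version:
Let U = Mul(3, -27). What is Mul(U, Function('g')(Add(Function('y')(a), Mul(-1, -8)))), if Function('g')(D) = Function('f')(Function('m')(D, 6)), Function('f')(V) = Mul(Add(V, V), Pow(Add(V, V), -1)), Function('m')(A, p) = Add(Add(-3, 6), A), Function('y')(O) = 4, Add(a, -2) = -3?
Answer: -81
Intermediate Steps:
a = -1 (a = Add(2, -3) = -1)
Function('m')(A, p) = Add(3, A)
U = -81
Function('f')(V) = 1 (Function('f')(V) = Mul(Mul(2, V), Pow(Mul(2, V), -1)) = Mul(Mul(2, V), Mul(Rational(1, 2), Pow(V, -1))) = 1)
Function('g')(D) = 1
Mul(U, Function('g')(Add(Function('y')(a), Mul(-1, -8)))) = Mul(-81, 1) = -81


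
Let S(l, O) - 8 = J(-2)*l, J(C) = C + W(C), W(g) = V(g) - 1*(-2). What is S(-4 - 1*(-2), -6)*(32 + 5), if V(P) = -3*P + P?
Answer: 0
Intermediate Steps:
V(P) = -2*P
W(g) = 2 - 2*g (W(g) = -2*g - 1*(-2) = -2*g + 2 = 2 - 2*g)
J(C) = 2 - C (J(C) = C + (2 - 2*C) = 2 - C)
S(l, O) = 8 + 4*l (S(l, O) = 8 + (2 - 1*(-2))*l = 8 + (2 + 2)*l = 8 + 4*l)
S(-4 - 1*(-2), -6)*(32 + 5) = (8 + 4*(-4 - 1*(-2)))*(32 + 5) = (8 + 4*(-4 + 2))*37 = (8 + 4*(-2))*37 = (8 - 8)*37 = 0*37 = 0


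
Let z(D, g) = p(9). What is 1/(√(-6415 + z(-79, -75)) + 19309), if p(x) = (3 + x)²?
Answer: 19309/372843752 - I*√6271/372843752 ≈ 5.1788e-5 - 2.1239e-7*I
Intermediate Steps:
z(D, g) = 144 (z(D, g) = (3 + 9)² = 12² = 144)
1/(√(-6415 + z(-79, -75)) + 19309) = 1/(√(-6415 + 144) + 19309) = 1/(√(-6271) + 19309) = 1/(I*√6271 + 19309) = 1/(19309 + I*√6271)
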